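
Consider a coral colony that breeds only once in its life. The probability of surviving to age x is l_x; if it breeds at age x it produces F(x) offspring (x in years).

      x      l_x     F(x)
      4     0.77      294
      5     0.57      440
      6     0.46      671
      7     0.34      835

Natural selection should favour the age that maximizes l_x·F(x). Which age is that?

Expected offspring if breeding at age x = l_x × F(x):
  age 4: 0.77 × 294 = 226.380
  age 5: 0.57 × 440 = 250.800
  age 6: 0.46 × 671 = 308.660
  age 7: 0.34 × 835 = 283.900
Maximum at age 6 (308.660).

6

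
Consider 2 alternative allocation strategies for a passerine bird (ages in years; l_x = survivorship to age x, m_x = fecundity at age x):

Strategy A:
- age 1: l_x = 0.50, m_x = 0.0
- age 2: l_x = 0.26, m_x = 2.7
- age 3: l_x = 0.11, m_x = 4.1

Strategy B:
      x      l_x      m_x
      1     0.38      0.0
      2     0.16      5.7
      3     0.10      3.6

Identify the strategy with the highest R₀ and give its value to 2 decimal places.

1.27

Strategy A: R₀ = 0.50×0.0 + 0.26×2.7 + 0.11×4.1 = 1.1530
Strategy B: R₀ = 0.38×0.0 + 0.16×5.7 + 0.10×3.6 = 1.2720
Highest R₀: strategy B with 1.2720.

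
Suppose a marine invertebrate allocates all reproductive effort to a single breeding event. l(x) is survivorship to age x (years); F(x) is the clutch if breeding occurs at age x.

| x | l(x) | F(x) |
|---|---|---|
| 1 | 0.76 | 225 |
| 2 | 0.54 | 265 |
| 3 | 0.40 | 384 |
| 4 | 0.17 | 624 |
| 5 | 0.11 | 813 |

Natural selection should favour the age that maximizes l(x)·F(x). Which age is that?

1

Expected offspring if breeding at age x = l(x) × F(x):
  age 1: 0.76 × 225 = 171.000
  age 2: 0.54 × 265 = 143.100
  age 3: 0.40 × 384 = 153.600
  age 4: 0.17 × 624 = 106.080
  age 5: 0.11 × 813 = 89.430
Maximum at age 1 (171.000).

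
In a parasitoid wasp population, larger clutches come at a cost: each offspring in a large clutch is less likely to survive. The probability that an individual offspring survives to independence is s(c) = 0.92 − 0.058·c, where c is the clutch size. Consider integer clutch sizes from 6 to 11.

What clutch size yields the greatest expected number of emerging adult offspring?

Expected emerging adult offspring = c × s(c):
  c=6: 6 × 0.572 = 3.432
  c=7: 7 × 0.514 = 3.598
  c=8: 8 × 0.456 = 3.648
  c=9: 9 × 0.398 = 3.582
  c=10: 10 × 0.340 = 3.400
  c=11: 11 × 0.282 = 3.102
Maximum at c = 8 (3.648 emerging adult offspring).

8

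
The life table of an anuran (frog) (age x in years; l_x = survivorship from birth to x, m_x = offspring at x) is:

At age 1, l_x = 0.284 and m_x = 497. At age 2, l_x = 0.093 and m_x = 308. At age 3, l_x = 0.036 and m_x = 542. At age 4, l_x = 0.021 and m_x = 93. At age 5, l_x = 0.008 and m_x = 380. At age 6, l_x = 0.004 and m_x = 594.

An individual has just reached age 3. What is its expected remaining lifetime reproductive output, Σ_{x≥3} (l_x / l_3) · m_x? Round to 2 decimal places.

746.69

l_3 = 0.036. Conditional survival from age 3 to x is l_x / l_3.
  x=3: (0.036/0.036) × 542 = 542.0000
  x=4: (0.021/0.036) × 93 = 54.2500
  x=5: (0.008/0.036) × 380 = 84.4444
  x=6: (0.004/0.036) × 594 = 66.0000
Sum = 542.0000 + 54.2500 + 84.4444 + 66.0000 = 746.6944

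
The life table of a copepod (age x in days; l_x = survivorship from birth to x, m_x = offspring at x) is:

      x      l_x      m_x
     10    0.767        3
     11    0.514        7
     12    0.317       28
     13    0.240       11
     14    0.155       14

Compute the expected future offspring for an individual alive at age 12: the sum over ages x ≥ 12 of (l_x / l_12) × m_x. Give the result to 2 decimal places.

43.17

l_12 = 0.317. Conditional survival from age 12 to x is l_x / l_12.
  x=12: (0.317/0.317) × 28 = 28.0000
  x=13: (0.240/0.317) × 11 = 8.3281
  x=14: (0.155/0.317) × 14 = 6.8454
Sum = 28.0000 + 8.3281 + 6.8454 = 43.1735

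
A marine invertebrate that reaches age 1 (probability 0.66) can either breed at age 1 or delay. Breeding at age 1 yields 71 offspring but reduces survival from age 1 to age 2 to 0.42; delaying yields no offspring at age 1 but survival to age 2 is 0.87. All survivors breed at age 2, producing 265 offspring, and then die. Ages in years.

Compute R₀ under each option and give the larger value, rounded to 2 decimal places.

152.16

breed at age 1: R₀ = 0.66 × (71 + 0.42 × 265) = 0.66 × 182.3000 = 120.3180
delay to age 2: R₀ = 0.66 × (0.87 × 265) = 0.66 × 230.5500 = 152.1630
Higher: delay to age 2 (152.1630).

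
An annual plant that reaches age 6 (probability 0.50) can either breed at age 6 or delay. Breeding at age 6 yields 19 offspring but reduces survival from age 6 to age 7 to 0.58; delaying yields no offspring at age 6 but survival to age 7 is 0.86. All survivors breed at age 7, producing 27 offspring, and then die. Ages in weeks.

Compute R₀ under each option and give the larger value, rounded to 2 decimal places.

breed at age 6: R₀ = 0.50 × (19 + 0.58 × 27) = 0.50 × 34.6600 = 17.3300
delay to age 7: R₀ = 0.50 × (0.86 × 27) = 0.50 × 23.2200 = 11.6100
Higher: breed at age 6 (17.3300).

17.33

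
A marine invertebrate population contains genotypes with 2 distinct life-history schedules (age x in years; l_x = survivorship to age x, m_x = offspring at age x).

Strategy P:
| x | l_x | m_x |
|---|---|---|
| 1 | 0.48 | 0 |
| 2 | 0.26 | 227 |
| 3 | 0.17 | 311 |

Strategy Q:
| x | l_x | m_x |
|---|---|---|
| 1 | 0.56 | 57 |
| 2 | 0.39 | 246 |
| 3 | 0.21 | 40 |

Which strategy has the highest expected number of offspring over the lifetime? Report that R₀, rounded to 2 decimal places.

Strategy P: R₀ = 0.48×0 + 0.26×227 + 0.17×311 = 111.8900
Strategy Q: R₀ = 0.56×57 + 0.39×246 + 0.21×40 = 136.2600
Highest R₀: strategy Q with 136.2600.

136.26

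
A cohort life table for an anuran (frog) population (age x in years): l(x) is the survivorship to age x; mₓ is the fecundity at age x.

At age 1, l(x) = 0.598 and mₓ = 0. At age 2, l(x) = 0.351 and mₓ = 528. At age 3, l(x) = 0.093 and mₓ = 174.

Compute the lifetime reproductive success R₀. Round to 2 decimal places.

201.51

R₀ = Σ l(x) mₓ:
  age 1: 0.598 × 0 = 0.0000
  age 2: 0.351 × 528 = 185.3280
  age 3: 0.093 × 174 = 16.1820
R₀ = 0.0000 + 185.3280 + 16.1820 = 201.5100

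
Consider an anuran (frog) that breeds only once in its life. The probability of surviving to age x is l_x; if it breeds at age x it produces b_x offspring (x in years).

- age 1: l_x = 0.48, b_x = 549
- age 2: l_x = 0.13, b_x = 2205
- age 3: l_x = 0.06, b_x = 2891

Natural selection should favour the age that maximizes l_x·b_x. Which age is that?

2

Expected offspring if breeding at age x = l_x × b_x:
  age 1: 0.48 × 549 = 263.520
  age 2: 0.13 × 2205 = 286.650
  age 3: 0.06 × 2891 = 173.460
Maximum at age 2 (286.650).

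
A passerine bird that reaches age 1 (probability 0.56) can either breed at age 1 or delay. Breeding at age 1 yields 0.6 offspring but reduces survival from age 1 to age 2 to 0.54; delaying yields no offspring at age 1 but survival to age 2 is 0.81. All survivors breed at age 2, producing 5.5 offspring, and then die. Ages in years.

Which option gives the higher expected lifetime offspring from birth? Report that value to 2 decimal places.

breed at age 1: R₀ = 0.56 × (0.6 + 0.54 × 5.5) = 0.56 × 3.5700 = 1.9992
delay to age 2: R₀ = 0.56 × (0.81 × 5.5) = 0.56 × 4.4550 = 2.4948
Higher: delay to age 2 (2.4948).

2.49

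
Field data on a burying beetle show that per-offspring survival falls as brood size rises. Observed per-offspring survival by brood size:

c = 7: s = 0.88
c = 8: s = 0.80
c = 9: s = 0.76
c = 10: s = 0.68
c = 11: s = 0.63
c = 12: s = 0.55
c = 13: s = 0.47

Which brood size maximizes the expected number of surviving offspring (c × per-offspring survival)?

11

Expected surviving offspring = c × s(c):
  c=7: 7 × 0.88 = 6.160
  c=8: 8 × 0.80 = 6.400
  c=9: 9 × 0.76 = 6.840
  c=10: 10 × 0.68 = 6.800
  c=11: 11 × 0.63 = 6.930
  c=12: 12 × 0.55 = 6.600
  c=13: 13 × 0.47 = 6.110
Maximum at c = 11 (6.930 surviving offspring).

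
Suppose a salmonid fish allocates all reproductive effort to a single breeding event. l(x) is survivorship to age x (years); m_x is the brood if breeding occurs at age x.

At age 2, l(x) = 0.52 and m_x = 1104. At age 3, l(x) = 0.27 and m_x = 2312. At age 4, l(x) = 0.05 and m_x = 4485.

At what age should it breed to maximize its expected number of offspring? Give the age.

Expected offspring if breeding at age x = l(x) × m_x:
  age 2: 0.52 × 1104 = 574.080
  age 3: 0.27 × 2312 = 624.240
  age 4: 0.05 × 4485 = 224.250
Maximum at age 3 (624.240).

3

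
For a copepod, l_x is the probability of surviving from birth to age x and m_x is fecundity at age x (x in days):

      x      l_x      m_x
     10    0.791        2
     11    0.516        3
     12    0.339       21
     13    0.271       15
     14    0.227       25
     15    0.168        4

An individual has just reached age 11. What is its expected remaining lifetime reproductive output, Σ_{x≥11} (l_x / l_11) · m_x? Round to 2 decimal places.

36.97

l_11 = 0.516. Conditional survival from age 11 to x is l_x / l_11.
  x=11: (0.516/0.516) × 3 = 3.0000
  x=12: (0.339/0.516) × 21 = 13.7965
  x=13: (0.271/0.516) × 15 = 7.8779
  x=14: (0.227/0.516) × 25 = 10.9981
  x=15: (0.168/0.516) × 4 = 1.3023
Sum = 3.0000 + 13.7965 + 7.8779 + 10.9981 + 1.3023 = 36.9748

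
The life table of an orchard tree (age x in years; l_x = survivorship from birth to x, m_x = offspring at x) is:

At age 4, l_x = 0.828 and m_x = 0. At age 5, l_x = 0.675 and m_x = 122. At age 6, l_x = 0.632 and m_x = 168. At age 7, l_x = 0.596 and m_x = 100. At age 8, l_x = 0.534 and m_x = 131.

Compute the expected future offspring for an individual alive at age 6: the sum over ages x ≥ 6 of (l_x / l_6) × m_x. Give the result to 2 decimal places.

l_6 = 0.632. Conditional survival from age 6 to x is l_x / l_6.
  x=6: (0.632/0.632) × 168 = 168.0000
  x=7: (0.596/0.632) × 100 = 94.3038
  x=8: (0.534/0.632) × 131 = 110.6867
Sum = 168.0000 + 94.3038 + 110.6867 = 372.9905

372.99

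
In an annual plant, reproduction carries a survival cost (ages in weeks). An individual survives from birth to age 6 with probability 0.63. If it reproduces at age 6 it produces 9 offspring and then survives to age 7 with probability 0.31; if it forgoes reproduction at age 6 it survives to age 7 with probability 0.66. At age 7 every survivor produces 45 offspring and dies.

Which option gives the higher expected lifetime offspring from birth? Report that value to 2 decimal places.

18.71

breed at age 6: R₀ = 0.63 × (9 + 0.31 × 45) = 0.63 × 22.9500 = 14.4585
delay to age 7: R₀ = 0.63 × (0.66 × 45) = 0.63 × 29.7000 = 18.7110
Higher: delay to age 7 (18.7110).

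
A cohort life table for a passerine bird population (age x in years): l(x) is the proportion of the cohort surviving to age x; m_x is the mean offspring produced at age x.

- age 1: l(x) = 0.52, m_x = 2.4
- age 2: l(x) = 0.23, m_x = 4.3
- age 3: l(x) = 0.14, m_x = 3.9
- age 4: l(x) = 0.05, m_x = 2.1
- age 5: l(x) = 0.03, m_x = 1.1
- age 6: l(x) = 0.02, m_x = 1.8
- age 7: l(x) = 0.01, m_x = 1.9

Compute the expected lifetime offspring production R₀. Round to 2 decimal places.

R₀ = Σ l(x) m_x:
  age 1: 0.52 × 2.4 = 1.2480
  age 2: 0.23 × 4.3 = 0.9890
  age 3: 0.14 × 3.9 = 0.5460
  age 4: 0.05 × 2.1 = 0.1050
  age 5: 0.03 × 1.1 = 0.0330
  age 6: 0.02 × 1.8 = 0.0360
  age 7: 0.01 × 1.9 = 0.0190
R₀ = 1.2480 + 0.9890 + 0.5460 + 0.1050 + 0.0330 + 0.0360 + 0.0190 = 2.9760

2.98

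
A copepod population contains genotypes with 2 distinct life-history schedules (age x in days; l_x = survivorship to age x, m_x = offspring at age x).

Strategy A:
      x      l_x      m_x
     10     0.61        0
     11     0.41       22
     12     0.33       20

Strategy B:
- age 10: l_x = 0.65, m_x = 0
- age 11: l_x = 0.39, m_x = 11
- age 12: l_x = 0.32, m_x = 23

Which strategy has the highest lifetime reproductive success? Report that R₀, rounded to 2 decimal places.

15.62

Strategy A: R₀ = 0.61×0 + 0.41×22 + 0.33×20 = 15.6200
Strategy B: R₀ = 0.65×0 + 0.39×11 + 0.32×23 = 11.6500
Highest R₀: strategy A with 15.6200.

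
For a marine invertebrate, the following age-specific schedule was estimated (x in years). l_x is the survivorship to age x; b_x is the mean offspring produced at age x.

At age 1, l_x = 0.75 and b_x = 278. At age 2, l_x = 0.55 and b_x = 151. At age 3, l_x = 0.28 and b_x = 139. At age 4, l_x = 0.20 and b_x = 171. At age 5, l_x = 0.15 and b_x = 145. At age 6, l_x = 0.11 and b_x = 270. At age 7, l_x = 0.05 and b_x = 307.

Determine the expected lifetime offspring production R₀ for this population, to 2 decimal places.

431.47

R₀ = Σ l_x b_x:
  age 1: 0.75 × 278 = 208.5000
  age 2: 0.55 × 151 = 83.0500
  age 3: 0.28 × 139 = 38.9200
  age 4: 0.20 × 171 = 34.2000
  age 5: 0.15 × 145 = 21.7500
  age 6: 0.11 × 270 = 29.7000
  age 7: 0.05 × 307 = 15.3500
R₀ = 208.5000 + 83.0500 + 38.9200 + 34.2000 + 21.7500 + 29.7000 + 15.3500 = 431.4700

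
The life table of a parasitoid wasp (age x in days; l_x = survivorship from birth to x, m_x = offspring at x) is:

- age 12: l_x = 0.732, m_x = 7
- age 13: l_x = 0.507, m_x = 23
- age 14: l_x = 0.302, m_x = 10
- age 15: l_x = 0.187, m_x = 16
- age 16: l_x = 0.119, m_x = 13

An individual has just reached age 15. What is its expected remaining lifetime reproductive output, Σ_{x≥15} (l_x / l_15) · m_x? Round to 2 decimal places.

24.27

l_15 = 0.187. Conditional survival from age 15 to x is l_x / l_15.
  x=15: (0.187/0.187) × 16 = 16.0000
  x=16: (0.119/0.187) × 13 = 8.2727
Sum = 16.0000 + 8.2727 = 24.2727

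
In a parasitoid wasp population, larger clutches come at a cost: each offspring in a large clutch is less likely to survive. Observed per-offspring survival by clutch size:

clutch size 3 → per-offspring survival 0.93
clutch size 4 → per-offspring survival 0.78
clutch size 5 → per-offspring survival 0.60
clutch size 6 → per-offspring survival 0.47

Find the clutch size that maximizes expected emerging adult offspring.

4

Expected emerging adult offspring = c × s(c):
  c=3: 3 × 0.93 = 2.790
  c=4: 4 × 0.78 = 3.120
  c=5: 5 × 0.60 = 3.000
  c=6: 6 × 0.47 = 2.820
Maximum at c = 4 (3.120 emerging adult offspring).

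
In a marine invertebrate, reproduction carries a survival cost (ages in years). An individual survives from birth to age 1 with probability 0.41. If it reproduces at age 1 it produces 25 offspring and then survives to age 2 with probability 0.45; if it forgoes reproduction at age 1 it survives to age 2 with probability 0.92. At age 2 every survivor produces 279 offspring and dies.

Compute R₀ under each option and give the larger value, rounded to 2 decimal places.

105.24

breed at age 1: R₀ = 0.41 × (25 + 0.45 × 279) = 0.41 × 150.5500 = 61.7255
delay to age 2: R₀ = 0.41 × (0.92 × 279) = 0.41 × 256.6800 = 105.2388
Higher: delay to age 2 (105.2388).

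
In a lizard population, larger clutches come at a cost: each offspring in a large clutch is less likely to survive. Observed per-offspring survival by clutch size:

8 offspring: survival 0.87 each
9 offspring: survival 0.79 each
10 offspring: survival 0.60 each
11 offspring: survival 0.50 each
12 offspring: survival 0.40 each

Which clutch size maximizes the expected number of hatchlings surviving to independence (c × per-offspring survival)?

9

Expected hatchlings surviving to independence = c × s(c):
  c=8: 8 × 0.87 = 6.960
  c=9: 9 × 0.79 = 7.110
  c=10: 10 × 0.60 = 6.000
  c=11: 11 × 0.50 = 5.500
  c=12: 12 × 0.40 = 4.800
Maximum at c = 9 (7.110 hatchlings surviving to independence).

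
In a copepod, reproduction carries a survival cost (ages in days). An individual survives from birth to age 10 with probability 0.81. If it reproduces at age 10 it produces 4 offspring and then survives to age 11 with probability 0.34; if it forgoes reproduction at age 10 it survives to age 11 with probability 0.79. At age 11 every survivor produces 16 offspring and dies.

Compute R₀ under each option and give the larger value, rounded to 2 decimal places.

10.24

breed at age 10: R₀ = 0.81 × (4 + 0.34 × 16) = 0.81 × 9.4400 = 7.6464
delay to age 11: R₀ = 0.81 × (0.79 × 16) = 0.81 × 12.6400 = 10.2384
Higher: delay to age 11 (10.2384).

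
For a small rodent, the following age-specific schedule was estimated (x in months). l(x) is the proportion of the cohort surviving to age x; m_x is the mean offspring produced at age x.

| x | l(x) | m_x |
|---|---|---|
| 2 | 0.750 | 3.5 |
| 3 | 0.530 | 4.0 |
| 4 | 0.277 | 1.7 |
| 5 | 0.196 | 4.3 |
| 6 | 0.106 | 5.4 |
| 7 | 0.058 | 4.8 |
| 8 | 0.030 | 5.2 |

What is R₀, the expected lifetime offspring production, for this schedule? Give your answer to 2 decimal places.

R₀ = Σ l(x) m_x:
  age 2: 0.750 × 3.5 = 2.6250
  age 3: 0.530 × 4.0 = 2.1200
  age 4: 0.277 × 1.7 = 0.4709
  age 5: 0.196 × 4.3 = 0.8428
  age 6: 0.106 × 5.4 = 0.5724
  age 7: 0.058 × 4.8 = 0.2784
  age 8: 0.030 × 5.2 = 0.1560
R₀ = 2.6250 + 2.1200 + 0.4709 + 0.8428 + 0.5724 + 0.2784 + 0.1560 = 7.0655

7.07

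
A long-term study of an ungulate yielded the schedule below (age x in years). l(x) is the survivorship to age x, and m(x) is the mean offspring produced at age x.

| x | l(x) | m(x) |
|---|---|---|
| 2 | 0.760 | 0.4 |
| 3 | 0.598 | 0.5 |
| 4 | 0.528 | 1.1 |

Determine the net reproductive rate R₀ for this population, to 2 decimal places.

R₀ = Σ l(x) m(x):
  age 2: 0.760 × 0.4 = 0.3040
  age 3: 0.598 × 0.5 = 0.2990
  age 4: 0.528 × 1.1 = 0.5808
R₀ = 0.3040 + 0.2990 + 0.5808 = 1.1838

1.18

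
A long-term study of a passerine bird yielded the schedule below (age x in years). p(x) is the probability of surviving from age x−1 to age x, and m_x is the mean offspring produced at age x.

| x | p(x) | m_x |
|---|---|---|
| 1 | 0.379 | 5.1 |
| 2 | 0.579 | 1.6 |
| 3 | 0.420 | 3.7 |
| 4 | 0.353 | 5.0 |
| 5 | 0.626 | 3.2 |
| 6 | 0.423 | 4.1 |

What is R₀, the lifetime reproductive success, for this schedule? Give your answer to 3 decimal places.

2.888

Survivorship from birth: l_x = p_1·p_2·…·p_x.
  l_1 = 0.37900
  l_2 = 0.21944
  l_3 = 0.09217
  l_4 = 0.03253
  l_5 = 0.02037
  l_6 = 0.00862
R₀ = Σ l_x m_x:
  age 1: 0.37900 × 5.1 = 1.9329
  age 2: 0.21944 × 1.6 = 0.3511
  age 3: 0.09217 × 3.7 = 0.3410
  age 4: 0.03253 × 5.0 = 0.1627
  age 5: 0.02037 × 3.2 = 0.0652
  age 6: 0.00862 × 4.1 = 0.0353
R₀ = 1.9329 + 0.3511 + 0.3410 + 0.1627 + 0.0652 + 0.0353 = 2.8882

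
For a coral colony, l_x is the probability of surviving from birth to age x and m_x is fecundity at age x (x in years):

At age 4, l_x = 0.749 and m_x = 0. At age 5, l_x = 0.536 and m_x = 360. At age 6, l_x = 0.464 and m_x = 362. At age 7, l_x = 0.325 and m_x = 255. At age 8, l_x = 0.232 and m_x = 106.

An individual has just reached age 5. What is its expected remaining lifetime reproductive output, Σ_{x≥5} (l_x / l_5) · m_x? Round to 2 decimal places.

l_5 = 0.536. Conditional survival from age 5 to x is l_x / l_5.
  x=5: (0.536/0.536) × 360 = 360.0000
  x=6: (0.464/0.536) × 362 = 313.3731
  x=7: (0.325/0.536) × 255 = 154.6175
  x=8: (0.232/0.536) × 106 = 45.8806
Sum = 360.0000 + 313.3731 + 154.6175 + 45.8806 = 873.8713

873.87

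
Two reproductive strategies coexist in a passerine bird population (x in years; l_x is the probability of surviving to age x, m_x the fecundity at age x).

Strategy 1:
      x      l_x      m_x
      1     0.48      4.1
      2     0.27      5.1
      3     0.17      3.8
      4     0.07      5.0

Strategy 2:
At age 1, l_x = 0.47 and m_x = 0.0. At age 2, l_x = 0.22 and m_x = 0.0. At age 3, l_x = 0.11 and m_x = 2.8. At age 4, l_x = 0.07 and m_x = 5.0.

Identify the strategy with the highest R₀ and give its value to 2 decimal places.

Strategy 1: R₀ = 0.48×4.1 + 0.27×5.1 + 0.17×3.8 + 0.07×5.0 = 4.3410
Strategy 2: R₀ = 0.47×0.0 + 0.22×0.0 + 0.11×2.8 + 0.07×5.0 = 0.6580
Highest R₀: strategy 1 with 4.3410.

4.34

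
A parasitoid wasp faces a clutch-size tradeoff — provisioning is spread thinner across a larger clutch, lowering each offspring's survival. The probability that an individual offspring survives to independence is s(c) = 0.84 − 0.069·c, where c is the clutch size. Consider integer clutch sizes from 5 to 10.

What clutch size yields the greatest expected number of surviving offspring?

6

Expected surviving offspring = c × s(c):
  c=5: 5 × 0.495 = 2.475
  c=6: 6 × 0.426 = 2.556
  c=7: 7 × 0.357 = 2.499
  c=8: 8 × 0.288 = 2.304
  c=9: 9 × 0.219 = 1.971
  c=10: 10 × 0.150 = 1.500
Maximum at c = 6 (2.556 surviving offspring).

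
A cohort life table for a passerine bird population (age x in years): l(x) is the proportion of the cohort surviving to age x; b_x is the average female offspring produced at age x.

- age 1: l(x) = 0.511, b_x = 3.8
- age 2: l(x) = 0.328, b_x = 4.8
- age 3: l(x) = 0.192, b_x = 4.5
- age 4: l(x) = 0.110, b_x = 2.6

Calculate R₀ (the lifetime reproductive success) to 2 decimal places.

R₀ = Σ l(x) b_x:
  age 1: 0.511 × 3.8 = 1.9418
  age 2: 0.328 × 4.8 = 1.5744
  age 3: 0.192 × 4.5 = 0.8640
  age 4: 0.110 × 2.6 = 0.2860
R₀ = 1.9418 + 1.5744 + 0.8640 + 0.2860 = 4.6662

4.67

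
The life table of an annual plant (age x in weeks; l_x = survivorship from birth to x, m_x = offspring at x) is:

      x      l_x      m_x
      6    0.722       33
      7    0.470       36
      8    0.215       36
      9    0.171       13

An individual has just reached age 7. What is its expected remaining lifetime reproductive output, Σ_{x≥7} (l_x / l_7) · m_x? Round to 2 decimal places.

57.20

l_7 = 0.470. Conditional survival from age 7 to x is l_x / l_7.
  x=7: (0.470/0.470) × 36 = 36.0000
  x=8: (0.215/0.470) × 36 = 16.4681
  x=9: (0.171/0.470) × 13 = 4.7298
Sum = 36.0000 + 16.4681 + 4.7298 = 57.1979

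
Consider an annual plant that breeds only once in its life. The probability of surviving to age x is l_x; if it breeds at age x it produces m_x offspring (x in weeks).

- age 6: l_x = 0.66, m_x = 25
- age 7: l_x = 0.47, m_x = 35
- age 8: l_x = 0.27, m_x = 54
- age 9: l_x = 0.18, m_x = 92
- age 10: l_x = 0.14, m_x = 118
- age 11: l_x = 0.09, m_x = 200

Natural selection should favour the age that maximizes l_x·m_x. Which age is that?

11

Expected offspring if breeding at age x = l_x × m_x:
  age 6: 0.66 × 25 = 16.500
  age 7: 0.47 × 35 = 16.450
  age 8: 0.27 × 54 = 14.580
  age 9: 0.18 × 92 = 16.560
  age 10: 0.14 × 118 = 16.520
  age 11: 0.09 × 200 = 18.000
Maximum at age 11 (18.000).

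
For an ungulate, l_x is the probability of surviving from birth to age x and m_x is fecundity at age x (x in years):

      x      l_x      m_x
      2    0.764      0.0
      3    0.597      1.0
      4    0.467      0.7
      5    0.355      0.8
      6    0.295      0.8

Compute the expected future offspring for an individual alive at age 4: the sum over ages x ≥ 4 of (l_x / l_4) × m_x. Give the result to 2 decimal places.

l_4 = 0.467. Conditional survival from age 4 to x is l_x / l_4.
  x=4: (0.467/0.467) × 0.7 = 0.7000
  x=5: (0.355/0.467) × 0.8 = 0.6081
  x=6: (0.295/0.467) × 0.8 = 0.5054
Sum = 0.7000 + 0.6081 + 0.5054 = 1.8135

1.81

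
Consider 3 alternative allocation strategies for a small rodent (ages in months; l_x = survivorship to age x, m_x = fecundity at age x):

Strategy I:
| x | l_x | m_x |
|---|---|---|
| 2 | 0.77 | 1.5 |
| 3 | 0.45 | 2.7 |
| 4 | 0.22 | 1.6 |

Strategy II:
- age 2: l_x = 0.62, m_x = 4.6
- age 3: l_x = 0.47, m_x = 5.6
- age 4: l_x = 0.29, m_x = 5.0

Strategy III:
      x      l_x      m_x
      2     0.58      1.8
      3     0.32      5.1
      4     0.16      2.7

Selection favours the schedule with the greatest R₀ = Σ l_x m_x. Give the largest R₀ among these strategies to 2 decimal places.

Strategy I: R₀ = 0.77×1.5 + 0.45×2.7 + 0.22×1.6 = 2.7220
Strategy II: R₀ = 0.62×4.6 + 0.47×5.6 + 0.29×5.0 = 6.9340
Strategy III: R₀ = 0.58×1.8 + 0.32×5.1 + 0.16×2.7 = 3.1080
Highest R₀: strategy II with 6.9340.

6.93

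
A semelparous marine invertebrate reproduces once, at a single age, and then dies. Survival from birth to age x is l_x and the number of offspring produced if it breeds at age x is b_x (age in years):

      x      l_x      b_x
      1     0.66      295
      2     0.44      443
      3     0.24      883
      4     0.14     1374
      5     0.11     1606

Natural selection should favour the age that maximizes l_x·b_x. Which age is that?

3

Expected offspring if breeding at age x = l_x × b_x:
  age 1: 0.66 × 295 = 194.700
  age 2: 0.44 × 443 = 194.920
  age 3: 0.24 × 883 = 211.920
  age 4: 0.14 × 1374 = 192.360
  age 5: 0.11 × 1606 = 176.660
Maximum at age 3 (211.920).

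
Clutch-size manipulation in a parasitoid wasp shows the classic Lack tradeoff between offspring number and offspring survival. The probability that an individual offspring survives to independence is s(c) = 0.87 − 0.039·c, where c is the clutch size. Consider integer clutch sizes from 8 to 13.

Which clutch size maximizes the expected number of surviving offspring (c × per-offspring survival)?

11

Expected surviving offspring = c × s(c):
  c=8: 8 × 0.558 = 4.464
  c=9: 9 × 0.519 = 4.671
  c=10: 10 × 0.480 = 4.800
  c=11: 11 × 0.441 = 4.851
  c=12: 12 × 0.402 = 4.824
  c=13: 13 × 0.363 = 4.719
Maximum at c = 11 (4.851 surviving offspring).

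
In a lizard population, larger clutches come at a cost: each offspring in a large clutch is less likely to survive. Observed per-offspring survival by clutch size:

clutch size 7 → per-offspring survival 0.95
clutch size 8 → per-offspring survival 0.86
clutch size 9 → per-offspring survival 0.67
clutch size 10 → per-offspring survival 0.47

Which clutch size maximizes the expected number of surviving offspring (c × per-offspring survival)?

Expected surviving offspring = c × s(c):
  c=7: 7 × 0.95 = 6.650
  c=8: 8 × 0.86 = 6.880
  c=9: 9 × 0.67 = 6.030
  c=10: 10 × 0.47 = 4.700
Maximum at c = 8 (6.880 surviving offspring).

8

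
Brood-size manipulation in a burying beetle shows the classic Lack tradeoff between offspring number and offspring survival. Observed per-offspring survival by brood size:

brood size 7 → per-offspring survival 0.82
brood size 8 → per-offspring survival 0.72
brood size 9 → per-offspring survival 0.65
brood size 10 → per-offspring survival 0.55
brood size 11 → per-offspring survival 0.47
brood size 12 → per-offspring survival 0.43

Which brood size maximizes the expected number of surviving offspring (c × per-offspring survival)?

Expected surviving offspring = c × s(c):
  c=7: 7 × 0.82 = 5.740
  c=8: 8 × 0.72 = 5.760
  c=9: 9 × 0.65 = 5.850
  c=10: 10 × 0.55 = 5.500
  c=11: 11 × 0.47 = 5.170
  c=12: 12 × 0.43 = 5.160
Maximum at c = 9 (5.850 surviving offspring).

9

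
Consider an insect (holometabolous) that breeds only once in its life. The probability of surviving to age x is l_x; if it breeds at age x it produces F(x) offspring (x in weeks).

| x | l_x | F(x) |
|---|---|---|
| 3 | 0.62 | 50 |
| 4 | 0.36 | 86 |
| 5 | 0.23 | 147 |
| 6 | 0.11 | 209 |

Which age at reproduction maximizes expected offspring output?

5

Expected offspring if breeding at age x = l_x × F(x):
  age 3: 0.62 × 50 = 31.000
  age 4: 0.36 × 86 = 30.960
  age 5: 0.23 × 147 = 33.810
  age 6: 0.11 × 209 = 22.990
Maximum at age 5 (33.810).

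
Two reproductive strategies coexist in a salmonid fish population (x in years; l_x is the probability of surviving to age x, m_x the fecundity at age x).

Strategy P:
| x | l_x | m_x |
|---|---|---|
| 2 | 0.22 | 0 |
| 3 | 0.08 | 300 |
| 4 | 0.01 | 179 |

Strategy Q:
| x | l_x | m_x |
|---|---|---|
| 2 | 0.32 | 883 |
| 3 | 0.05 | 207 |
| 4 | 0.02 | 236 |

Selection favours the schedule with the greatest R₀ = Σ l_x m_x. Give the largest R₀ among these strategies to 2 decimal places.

297.63

Strategy P: R₀ = 0.22×0 + 0.08×300 + 0.01×179 = 25.7900
Strategy Q: R₀ = 0.32×883 + 0.05×207 + 0.02×236 = 297.6300
Highest R₀: strategy Q with 297.6300.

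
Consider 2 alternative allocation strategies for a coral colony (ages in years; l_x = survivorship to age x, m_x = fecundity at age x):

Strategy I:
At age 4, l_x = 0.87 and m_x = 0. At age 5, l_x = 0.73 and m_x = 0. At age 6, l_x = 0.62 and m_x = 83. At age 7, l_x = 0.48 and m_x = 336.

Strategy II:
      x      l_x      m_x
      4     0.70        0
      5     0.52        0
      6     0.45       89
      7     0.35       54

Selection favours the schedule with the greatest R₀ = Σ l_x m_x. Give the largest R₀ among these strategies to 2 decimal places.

212.74

Strategy I: R₀ = 0.87×0 + 0.73×0 + 0.62×83 + 0.48×336 = 212.7400
Strategy II: R₀ = 0.70×0 + 0.52×0 + 0.45×89 + 0.35×54 = 58.9500
Highest R₀: strategy I with 212.7400.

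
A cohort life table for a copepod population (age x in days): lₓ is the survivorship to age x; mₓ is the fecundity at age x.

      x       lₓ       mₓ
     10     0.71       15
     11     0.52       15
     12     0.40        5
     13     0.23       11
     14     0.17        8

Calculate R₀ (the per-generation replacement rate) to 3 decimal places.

24.340

R₀ = Σ lₓ mₓ:
  age 10: 0.71 × 15 = 10.6500
  age 11: 0.52 × 15 = 7.8000
  age 12: 0.40 × 5 = 2.0000
  age 13: 0.23 × 11 = 2.5300
  age 14: 0.17 × 8 = 1.3600
R₀ = 10.6500 + 7.8000 + 2.0000 + 2.5300 + 1.3600 = 24.3400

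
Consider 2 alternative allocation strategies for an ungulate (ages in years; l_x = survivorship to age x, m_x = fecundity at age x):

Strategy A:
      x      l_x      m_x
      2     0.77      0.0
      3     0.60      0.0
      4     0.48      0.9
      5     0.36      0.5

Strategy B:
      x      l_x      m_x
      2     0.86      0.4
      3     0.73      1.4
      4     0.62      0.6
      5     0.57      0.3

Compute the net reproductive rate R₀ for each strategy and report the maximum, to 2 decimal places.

1.91

Strategy A: R₀ = 0.77×0.0 + 0.60×0.0 + 0.48×0.9 + 0.36×0.5 = 0.6120
Strategy B: R₀ = 0.86×0.4 + 0.73×1.4 + 0.62×0.6 + 0.57×0.3 = 1.9090
Highest R₀: strategy B with 1.9090.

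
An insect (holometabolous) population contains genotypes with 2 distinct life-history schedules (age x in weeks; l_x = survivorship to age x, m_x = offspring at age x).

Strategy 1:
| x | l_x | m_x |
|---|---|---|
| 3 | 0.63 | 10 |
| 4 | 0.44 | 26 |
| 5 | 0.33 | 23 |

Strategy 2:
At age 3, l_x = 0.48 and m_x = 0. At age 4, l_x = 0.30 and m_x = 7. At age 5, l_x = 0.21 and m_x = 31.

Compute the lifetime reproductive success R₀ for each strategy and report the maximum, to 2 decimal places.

25.33

Strategy 1: R₀ = 0.63×10 + 0.44×26 + 0.33×23 = 25.3300
Strategy 2: R₀ = 0.48×0 + 0.30×7 + 0.21×31 = 8.6100
Highest R₀: strategy 1 with 25.3300.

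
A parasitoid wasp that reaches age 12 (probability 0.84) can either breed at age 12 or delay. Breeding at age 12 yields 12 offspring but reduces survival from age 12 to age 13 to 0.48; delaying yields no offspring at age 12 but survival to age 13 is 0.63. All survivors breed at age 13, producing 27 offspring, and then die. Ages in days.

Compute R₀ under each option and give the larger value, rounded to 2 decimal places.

breed at age 12: R₀ = 0.84 × (12 + 0.48 × 27) = 0.84 × 24.9600 = 20.9664
delay to age 13: R₀ = 0.84 × (0.63 × 27) = 0.84 × 17.0100 = 14.2884
Higher: breed at age 12 (20.9664).

20.97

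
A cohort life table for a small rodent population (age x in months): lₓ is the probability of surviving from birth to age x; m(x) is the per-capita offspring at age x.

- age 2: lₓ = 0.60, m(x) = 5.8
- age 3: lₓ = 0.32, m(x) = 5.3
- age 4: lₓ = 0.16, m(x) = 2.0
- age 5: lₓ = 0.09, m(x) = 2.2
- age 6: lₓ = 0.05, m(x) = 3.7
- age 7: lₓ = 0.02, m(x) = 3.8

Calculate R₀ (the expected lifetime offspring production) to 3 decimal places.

5.955

R₀ = Σ lₓ m(x):
  age 2: 0.60 × 5.8 = 3.4800
  age 3: 0.32 × 5.3 = 1.6960
  age 4: 0.16 × 2.0 = 0.3200
  age 5: 0.09 × 2.2 = 0.1980
  age 6: 0.05 × 3.7 = 0.1850
  age 7: 0.02 × 3.8 = 0.0760
R₀ = 3.4800 + 1.6960 + 0.3200 + 0.1980 + 0.1850 + 0.0760 = 5.9550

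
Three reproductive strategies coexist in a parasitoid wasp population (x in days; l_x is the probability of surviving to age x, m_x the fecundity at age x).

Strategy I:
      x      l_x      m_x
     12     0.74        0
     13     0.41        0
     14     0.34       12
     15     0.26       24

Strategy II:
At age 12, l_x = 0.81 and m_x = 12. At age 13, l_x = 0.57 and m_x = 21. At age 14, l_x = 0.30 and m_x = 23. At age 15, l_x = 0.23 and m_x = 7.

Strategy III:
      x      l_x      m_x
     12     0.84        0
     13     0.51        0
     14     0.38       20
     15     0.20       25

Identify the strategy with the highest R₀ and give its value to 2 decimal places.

Strategy I: R₀ = 0.74×0 + 0.41×0 + 0.34×12 + 0.26×24 = 10.3200
Strategy II: R₀ = 0.81×12 + 0.57×21 + 0.30×23 + 0.23×7 = 30.2000
Strategy III: R₀ = 0.84×0 + 0.51×0 + 0.38×20 + 0.20×25 = 12.6000
Highest R₀: strategy II with 30.2000.

30.20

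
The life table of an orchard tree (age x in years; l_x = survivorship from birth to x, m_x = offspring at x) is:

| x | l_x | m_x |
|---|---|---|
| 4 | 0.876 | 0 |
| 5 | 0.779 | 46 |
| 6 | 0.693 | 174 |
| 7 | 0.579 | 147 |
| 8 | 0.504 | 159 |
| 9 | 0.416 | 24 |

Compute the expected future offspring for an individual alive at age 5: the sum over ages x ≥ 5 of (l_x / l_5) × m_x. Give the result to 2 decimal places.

l_5 = 0.779. Conditional survival from age 5 to x is l_x / l_5.
  x=5: (0.779/0.779) × 46 = 46.0000
  x=6: (0.693/0.779) × 174 = 154.7908
  x=7: (0.579/0.779) × 147 = 109.2593
  x=8: (0.504/0.779) × 159 = 102.8703
  x=9: (0.416/0.779) × 24 = 12.8164
Sum = 46.0000 + 154.7908 + 109.2593 + 102.8703 + 12.8164 = 425.7368

425.74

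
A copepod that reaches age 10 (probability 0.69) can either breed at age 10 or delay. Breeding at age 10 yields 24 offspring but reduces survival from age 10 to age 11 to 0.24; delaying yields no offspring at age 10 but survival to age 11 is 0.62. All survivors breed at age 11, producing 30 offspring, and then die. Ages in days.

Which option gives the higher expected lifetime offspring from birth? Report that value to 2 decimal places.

breed at age 10: R₀ = 0.69 × (24 + 0.24 × 30) = 0.69 × 31.2000 = 21.5280
delay to age 11: R₀ = 0.69 × (0.62 × 30) = 0.69 × 18.6000 = 12.8340
Higher: breed at age 10 (21.5280).

21.53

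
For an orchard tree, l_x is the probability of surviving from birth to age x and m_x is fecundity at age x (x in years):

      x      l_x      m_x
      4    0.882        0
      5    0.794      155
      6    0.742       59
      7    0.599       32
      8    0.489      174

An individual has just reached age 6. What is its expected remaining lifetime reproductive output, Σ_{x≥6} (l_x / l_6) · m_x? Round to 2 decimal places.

l_6 = 0.742. Conditional survival from age 6 to x is l_x / l_6.
  x=6: (0.742/0.742) × 59 = 59.0000
  x=7: (0.599/0.742) × 32 = 25.8329
  x=8: (0.489/0.742) × 174 = 114.6712
Sum = 59.0000 + 25.8329 + 114.6712 = 199.5040

199.50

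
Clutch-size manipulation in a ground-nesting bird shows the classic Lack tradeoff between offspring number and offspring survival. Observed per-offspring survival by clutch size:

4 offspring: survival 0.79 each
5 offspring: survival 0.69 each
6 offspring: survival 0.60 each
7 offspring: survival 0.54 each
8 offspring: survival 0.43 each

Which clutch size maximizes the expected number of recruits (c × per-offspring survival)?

7

Expected recruits = c × s(c):
  c=4: 4 × 0.79 = 3.160
  c=5: 5 × 0.69 = 3.450
  c=6: 6 × 0.60 = 3.600
  c=7: 7 × 0.54 = 3.780
  c=8: 8 × 0.43 = 3.440
Maximum at c = 7 (3.780 recruits).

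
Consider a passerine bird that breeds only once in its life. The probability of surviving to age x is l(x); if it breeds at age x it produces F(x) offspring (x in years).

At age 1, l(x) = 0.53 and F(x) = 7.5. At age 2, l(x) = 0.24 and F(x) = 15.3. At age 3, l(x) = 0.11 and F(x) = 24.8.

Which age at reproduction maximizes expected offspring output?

Expected offspring if breeding at age x = l(x) × F(x):
  age 1: 0.53 × 7.5 = 3.975
  age 2: 0.24 × 15.3 = 3.672
  age 3: 0.11 × 24.8 = 2.728
Maximum at age 1 (3.975).

1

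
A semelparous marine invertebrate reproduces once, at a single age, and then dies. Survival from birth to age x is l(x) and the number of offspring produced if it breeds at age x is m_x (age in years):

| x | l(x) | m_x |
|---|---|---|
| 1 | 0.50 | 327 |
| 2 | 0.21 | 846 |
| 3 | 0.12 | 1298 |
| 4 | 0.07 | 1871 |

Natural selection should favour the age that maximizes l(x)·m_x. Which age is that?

Expected offspring if breeding at age x = l(x) × m_x:
  age 1: 0.50 × 327 = 163.500
  age 2: 0.21 × 846 = 177.660
  age 3: 0.12 × 1298 = 155.760
  age 4: 0.07 × 1871 = 130.970
Maximum at age 2 (177.660).

2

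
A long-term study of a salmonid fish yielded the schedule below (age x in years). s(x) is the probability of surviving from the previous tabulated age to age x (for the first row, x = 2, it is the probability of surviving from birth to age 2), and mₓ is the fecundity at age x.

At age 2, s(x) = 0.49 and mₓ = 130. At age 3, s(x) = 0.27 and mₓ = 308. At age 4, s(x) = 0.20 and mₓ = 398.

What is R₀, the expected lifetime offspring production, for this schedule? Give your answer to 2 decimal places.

114.98

Survivorship from birth: l_x = s_2·s_3·…·s_x.
  l_2 = 0.49000
  l_3 = 0.13230
  l_4 = 0.02646
R₀ = Σ l_x mₓ:
  age 2: 0.49000 × 130 = 63.7000
  age 3: 0.13230 × 308 = 40.7484
  age 4: 0.02646 × 398 = 10.5311
R₀ = 63.7000 + 40.7484 + 10.5311 = 114.9795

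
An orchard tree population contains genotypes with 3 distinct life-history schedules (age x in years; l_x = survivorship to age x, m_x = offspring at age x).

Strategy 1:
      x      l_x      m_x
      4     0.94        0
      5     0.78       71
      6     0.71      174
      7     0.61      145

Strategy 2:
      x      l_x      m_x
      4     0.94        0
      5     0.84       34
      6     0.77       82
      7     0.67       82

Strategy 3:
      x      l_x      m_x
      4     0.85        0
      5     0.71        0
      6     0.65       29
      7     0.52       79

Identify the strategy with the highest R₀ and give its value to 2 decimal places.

267.37

Strategy 1: R₀ = 0.94×0 + 0.78×71 + 0.71×174 + 0.61×145 = 267.3700
Strategy 2: R₀ = 0.94×0 + 0.84×34 + 0.77×82 + 0.67×82 = 146.6400
Strategy 3: R₀ = 0.85×0 + 0.71×0 + 0.65×29 + 0.52×79 = 59.9300
Highest R₀: strategy 1 with 267.3700.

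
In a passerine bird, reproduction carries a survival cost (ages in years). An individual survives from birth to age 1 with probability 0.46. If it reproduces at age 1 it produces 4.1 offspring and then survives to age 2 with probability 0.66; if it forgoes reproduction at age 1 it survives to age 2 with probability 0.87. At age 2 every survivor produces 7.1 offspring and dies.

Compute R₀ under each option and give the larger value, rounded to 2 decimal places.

4.04

breed at age 1: R₀ = 0.46 × (4.1 + 0.66 × 7.1) = 0.46 × 8.7860 = 4.0416
delay to age 2: R₀ = 0.46 × (0.87 × 7.1) = 0.46 × 6.1770 = 2.8414
Higher: breed at age 1 (4.0416).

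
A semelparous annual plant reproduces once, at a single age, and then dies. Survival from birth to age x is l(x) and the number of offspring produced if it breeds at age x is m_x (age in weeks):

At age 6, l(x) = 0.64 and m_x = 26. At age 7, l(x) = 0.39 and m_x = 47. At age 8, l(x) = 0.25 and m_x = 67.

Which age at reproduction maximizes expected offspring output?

Expected offspring if breeding at age x = l(x) × m_x:
  age 6: 0.64 × 26 = 16.640
  age 7: 0.39 × 47 = 18.330
  age 8: 0.25 × 67 = 16.750
Maximum at age 7 (18.330).

7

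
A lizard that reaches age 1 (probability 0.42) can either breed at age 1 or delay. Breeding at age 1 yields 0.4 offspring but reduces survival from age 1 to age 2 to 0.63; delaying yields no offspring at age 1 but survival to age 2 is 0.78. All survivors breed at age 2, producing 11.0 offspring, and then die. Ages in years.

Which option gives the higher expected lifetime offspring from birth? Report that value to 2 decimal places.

3.60

breed at age 1: R₀ = 0.42 × (0.4 + 0.63 × 11.0) = 0.42 × 7.3300 = 3.0786
delay to age 2: R₀ = 0.42 × (0.78 × 11.0) = 0.42 × 8.5800 = 3.6036
Higher: delay to age 2 (3.6036).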